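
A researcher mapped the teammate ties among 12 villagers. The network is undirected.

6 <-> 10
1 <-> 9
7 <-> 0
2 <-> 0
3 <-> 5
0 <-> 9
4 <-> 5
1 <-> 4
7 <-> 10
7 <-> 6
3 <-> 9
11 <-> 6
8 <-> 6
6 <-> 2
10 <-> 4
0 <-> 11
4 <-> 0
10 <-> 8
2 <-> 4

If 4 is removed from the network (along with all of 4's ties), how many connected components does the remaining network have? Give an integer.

4's neighbors (0, 1, 2, 5, and 10) remain reachable from one another through other ties, so the rest of the network stays in one piece.

1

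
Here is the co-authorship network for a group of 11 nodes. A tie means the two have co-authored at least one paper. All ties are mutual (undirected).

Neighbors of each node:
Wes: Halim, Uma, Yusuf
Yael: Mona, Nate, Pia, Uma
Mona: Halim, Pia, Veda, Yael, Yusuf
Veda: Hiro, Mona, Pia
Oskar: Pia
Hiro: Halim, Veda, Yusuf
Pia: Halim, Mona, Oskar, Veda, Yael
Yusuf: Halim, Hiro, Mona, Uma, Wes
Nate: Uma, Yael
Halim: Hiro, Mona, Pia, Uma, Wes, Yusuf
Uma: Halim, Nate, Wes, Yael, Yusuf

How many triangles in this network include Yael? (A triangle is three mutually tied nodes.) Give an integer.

2

Yael's neighbors: Mona, Nate, Pia, and Uma.
Neighbor pairs that are themselves tied: Yael–Mona–Pia; Yael–Nate–Uma. Each forms one triangle with Yael, for 2 in total.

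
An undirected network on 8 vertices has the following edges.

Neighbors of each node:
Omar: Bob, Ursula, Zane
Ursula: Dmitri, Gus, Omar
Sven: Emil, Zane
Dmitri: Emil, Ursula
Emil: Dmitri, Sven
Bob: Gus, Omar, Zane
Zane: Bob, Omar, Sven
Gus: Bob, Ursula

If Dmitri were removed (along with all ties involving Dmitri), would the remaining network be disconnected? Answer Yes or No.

No

Even without Dmitri, every remaining node can still reach every other (the residual graph is connected), so Dmitri is not a cut vertex.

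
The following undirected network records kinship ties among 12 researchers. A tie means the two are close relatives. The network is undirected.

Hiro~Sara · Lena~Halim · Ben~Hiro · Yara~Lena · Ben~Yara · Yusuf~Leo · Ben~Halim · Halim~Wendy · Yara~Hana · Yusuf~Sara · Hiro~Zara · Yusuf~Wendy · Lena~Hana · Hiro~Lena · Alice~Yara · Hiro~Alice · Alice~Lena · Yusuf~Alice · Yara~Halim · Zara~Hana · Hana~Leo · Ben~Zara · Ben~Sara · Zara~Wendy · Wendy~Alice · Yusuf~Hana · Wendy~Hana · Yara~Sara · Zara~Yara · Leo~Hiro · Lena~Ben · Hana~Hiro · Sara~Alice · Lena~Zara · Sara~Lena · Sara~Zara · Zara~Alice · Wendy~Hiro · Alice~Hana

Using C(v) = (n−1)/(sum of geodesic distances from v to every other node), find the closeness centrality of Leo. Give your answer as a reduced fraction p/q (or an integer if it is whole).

11/20

Distances from Leo: Alice:2, Ben:2, Halim:3, Hana:1, Hiro:1, Lena:2, Sara:2, Wendy:2, Yara:2, Yusuf:1, Zara:2. Sum = 20.
n = 12, so closeness = 11/20.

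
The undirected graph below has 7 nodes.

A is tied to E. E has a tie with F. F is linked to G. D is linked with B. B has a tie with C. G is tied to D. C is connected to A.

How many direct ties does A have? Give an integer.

A is directly tied to C and E. That is 2 neighbors, so the degree of A is 2.

2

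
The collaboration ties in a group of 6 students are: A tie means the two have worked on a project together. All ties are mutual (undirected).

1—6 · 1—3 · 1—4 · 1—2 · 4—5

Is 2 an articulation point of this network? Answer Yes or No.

No

Even without 2, every remaining node can still reach every other (the residual graph is connected), so 2 is not a cut vertex.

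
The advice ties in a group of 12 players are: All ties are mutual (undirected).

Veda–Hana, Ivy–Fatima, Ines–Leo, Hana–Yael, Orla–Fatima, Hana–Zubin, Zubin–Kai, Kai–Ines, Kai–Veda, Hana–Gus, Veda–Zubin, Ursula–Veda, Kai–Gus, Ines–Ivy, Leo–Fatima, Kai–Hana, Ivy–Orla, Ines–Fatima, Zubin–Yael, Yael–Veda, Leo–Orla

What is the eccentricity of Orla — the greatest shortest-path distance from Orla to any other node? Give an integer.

Distances from Orla: Fatima:1, Gus:4, Hana:4, Ines:2, Ivy:1, Kai:3, Leo:1, Ursula:5, Veda:4, Yael:5, Zubin:4.
The largest is 5 (to Yael and Ursula), so the eccentricity of Orla is 5.

5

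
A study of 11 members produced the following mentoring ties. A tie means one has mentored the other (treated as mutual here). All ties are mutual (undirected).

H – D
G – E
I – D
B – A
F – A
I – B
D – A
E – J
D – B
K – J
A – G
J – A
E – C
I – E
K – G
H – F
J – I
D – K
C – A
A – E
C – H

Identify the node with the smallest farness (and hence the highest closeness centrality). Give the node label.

A

Farness (sum of distances to all others) for each node — A:13, B:17, C:18, D:15, E:15, F:20, G:18, H:19, I:17, J:17, K:19.
The smallest farness is 13, for A, so A has the highest closeness.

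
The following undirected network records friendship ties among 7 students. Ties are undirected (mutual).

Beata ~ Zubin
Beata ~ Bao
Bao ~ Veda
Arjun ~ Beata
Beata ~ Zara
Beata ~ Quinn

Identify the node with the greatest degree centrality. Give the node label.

Beata

Degrees — Arjun:1, Bao:2, Beata:5, Quinn:1, Veda:1, Zara:1, Zubin:1.
The maximum is 5, attained only by Beata.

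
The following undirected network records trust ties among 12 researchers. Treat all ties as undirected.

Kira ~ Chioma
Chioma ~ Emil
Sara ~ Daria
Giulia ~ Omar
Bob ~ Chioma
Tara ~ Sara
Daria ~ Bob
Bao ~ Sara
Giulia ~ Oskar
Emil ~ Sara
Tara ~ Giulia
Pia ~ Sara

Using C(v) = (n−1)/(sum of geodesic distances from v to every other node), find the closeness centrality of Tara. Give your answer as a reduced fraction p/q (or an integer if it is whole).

11/24

Distances from Tara: Bao:2, Bob:3, Chioma:3, Daria:2, Emil:2, Giulia:1, Kira:4, Omar:2, Oskar:2, Pia:2, Sara:1. Sum = 24.
n = 12, so closeness = 11/24.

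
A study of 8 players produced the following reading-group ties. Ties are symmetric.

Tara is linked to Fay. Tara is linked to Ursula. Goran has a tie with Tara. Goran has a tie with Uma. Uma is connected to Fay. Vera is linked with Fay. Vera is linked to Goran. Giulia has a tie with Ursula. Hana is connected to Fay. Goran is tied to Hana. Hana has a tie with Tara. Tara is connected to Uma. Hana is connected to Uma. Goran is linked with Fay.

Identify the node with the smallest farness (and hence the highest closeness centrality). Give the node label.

Farness (sum of distances to all others) for each node — Fay:10, Giulia:19, Goran:10, Hana:11, Tara:9, Uma:11, Ursula:13, Vera:15.
The smallest farness is 9, for Tara, so Tara has the highest closeness.

Tara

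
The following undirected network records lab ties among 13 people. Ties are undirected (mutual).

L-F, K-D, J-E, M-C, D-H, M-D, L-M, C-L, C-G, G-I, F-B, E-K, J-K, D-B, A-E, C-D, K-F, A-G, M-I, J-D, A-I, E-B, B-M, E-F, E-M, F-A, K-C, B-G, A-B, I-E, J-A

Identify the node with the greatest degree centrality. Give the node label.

Degrees — A:6, B:6, C:5, D:6, E:7, F:5, G:4, H:1, I:4, J:4, K:5, L:3, M:6.
The maximum is 7, attained only by E.

E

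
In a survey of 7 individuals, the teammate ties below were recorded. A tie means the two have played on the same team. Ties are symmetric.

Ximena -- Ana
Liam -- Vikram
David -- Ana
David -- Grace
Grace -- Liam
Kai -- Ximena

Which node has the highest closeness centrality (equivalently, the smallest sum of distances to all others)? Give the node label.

David

Farness (sum of distances to all others) for each node — Ana:13, David:12, Grace:13, Kai:21, Liam:16, Vikram:21, Ximena:16.
The smallest farness is 12, for David, so David has the highest closeness.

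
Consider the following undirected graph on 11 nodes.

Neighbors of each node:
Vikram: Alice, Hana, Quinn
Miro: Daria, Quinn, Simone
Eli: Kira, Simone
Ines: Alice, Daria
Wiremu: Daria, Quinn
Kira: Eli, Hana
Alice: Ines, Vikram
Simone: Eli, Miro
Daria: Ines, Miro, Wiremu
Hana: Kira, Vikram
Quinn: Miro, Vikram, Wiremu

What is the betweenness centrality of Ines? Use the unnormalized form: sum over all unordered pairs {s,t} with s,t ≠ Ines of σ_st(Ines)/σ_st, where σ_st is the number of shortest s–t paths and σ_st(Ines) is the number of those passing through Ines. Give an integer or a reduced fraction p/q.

Pairs whose geodesics pass through Ines — Daria–Hana: 1/3; Daria–Vikram: 1/3; Daria–Alice: 1; Wiremu–Alice: 1/2; Miro–Alice: 1/2; Simone–Alice: 1/2.
All other pairs contribute 0.
Summing the contributions gives betweenness(Ines) = 19/6.

19/6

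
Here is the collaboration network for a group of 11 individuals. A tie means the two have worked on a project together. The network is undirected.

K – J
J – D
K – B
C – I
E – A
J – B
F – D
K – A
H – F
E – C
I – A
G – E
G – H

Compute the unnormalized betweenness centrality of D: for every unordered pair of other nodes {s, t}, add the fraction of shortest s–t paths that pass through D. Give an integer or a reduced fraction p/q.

41/6

Pairs whose geodesics pass through D — F–I: 1/3; F–A: 1/2; F–K: 1; F–B: 1; F–J: 1; H–K: 1/2; H–B: 1; H–J: 1; G–J: 1/2.
All other pairs contribute 0.
Summing the contributions gives betweenness(D) = 41/6.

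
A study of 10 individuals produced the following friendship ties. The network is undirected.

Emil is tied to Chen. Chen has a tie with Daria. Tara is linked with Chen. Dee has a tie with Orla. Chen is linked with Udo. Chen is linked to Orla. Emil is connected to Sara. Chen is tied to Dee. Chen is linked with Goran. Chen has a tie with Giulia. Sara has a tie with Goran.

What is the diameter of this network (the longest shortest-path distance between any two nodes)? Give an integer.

Eccentricity of each node (its greatest distance to any other): Chen:2, Daria:3, Dee:3, Emil:2, Giulia:3, Goran:2, Orla:3, Sara:3, Tara:3, Udo:3.
The maximum eccentricity is 3, realized for instance by the pair Giulia–Sara via Giulia – Chen – Goran – Sara. So the diameter is 3.

3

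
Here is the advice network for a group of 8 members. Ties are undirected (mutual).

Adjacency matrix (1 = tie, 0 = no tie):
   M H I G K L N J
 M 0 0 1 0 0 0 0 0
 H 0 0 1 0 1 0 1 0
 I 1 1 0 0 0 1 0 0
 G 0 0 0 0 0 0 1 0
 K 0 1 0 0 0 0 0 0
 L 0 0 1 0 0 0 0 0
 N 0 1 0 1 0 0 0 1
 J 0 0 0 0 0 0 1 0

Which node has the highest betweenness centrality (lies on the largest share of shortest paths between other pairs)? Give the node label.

Unnormalized betweenness of each node: G:0, H:15, I:11, J:0, K:0, L:0, M:0, N:11.
H has the largest value, 15, making it the main broker — the node through which the most shortest paths run.

H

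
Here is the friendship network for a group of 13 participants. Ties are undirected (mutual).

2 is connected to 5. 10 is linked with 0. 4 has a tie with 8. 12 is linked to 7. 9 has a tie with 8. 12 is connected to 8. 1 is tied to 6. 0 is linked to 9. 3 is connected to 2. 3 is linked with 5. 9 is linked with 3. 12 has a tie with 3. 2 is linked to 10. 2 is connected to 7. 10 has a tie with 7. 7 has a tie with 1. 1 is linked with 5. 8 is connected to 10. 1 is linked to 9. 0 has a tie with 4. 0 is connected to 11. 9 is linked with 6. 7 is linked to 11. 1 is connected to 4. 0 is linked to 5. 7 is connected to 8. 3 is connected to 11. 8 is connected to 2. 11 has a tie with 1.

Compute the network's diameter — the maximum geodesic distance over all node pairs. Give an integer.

3

Eccentricity of each node (its greatest distance to any other): 0:3, 1:2, 2:3, 3:3, 4:3, 5:2, 6:3, 7:2, 8:2, 9:2, 10:3, 11:2, 12:3.
The maximum eccentricity is 3, realized for instance by the pair 2–6 via 2 – 5 – 1 – 6. So the diameter is 3.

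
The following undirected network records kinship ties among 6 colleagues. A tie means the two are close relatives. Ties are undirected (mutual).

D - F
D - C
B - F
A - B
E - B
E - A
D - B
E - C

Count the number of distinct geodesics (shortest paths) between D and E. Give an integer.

2

The shortest distance is 2. The length-2 paths are: D–C–E; D–B–E.
That gives 2 distinct shortest paths.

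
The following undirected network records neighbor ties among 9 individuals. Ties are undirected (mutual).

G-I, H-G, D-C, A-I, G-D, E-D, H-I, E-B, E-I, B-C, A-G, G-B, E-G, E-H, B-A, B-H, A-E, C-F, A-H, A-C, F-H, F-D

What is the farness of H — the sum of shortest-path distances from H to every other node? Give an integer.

10

Distances from H: A:1, B:1, C:2, D:2, E:1, F:1, G:1, I:1.
Sum = 1 + 1 + 2 + 2 + 1 + 1 + 1 + 1 = 10.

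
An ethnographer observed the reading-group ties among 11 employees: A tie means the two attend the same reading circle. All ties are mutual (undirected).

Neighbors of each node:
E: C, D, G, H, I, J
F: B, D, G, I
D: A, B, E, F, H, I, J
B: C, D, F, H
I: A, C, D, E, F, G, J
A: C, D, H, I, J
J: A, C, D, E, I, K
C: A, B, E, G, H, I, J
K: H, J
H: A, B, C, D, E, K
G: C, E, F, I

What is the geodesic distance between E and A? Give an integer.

One shortest route is E – H – A, which uses 2 edges, and E and A are not directly tied, so nothing shorter exists. So d(E,A) = 2.

2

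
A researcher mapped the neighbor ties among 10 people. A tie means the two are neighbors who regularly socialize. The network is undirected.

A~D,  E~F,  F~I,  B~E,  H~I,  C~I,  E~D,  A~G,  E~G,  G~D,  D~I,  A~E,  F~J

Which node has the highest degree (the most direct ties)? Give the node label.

E

Degrees — A:3, B:1, C:1, D:4, E:5, F:3, G:3, H:1, I:4, J:1.
The maximum is 5, attained only by E.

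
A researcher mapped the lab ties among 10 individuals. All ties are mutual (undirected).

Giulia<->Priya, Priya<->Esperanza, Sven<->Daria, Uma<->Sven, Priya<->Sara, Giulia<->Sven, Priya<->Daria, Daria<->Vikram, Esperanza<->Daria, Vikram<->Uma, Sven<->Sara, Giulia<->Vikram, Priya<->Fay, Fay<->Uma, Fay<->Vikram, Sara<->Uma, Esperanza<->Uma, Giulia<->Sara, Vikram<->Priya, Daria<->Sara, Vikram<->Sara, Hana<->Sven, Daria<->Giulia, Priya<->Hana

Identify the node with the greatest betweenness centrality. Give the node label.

Priya

Unnormalized betweenness of each node: Daria:13/6, Esperanza:1/2, Fay:1/4, Giulia:1/2, Hana:1/4, Priya:15/2, Sara:4/3, Sven:37/12, Uma:13/4, Vikram:13/6.
Priya has the largest value, 15/2, making it the main broker — the node through which the most shortest paths run.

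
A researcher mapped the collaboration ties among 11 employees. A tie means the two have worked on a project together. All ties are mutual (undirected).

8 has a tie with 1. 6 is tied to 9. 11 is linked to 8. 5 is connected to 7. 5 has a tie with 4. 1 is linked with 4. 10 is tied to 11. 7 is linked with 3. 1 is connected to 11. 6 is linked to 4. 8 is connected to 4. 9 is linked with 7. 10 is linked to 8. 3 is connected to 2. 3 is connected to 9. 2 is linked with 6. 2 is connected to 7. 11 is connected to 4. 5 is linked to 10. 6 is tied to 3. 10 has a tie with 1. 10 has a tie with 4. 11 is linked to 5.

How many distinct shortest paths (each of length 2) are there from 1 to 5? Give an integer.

3

The shortest distance is 2. The length-2 paths are: 1–10–5; 1–4–5; 1–11–5.
That gives 3 distinct shortest paths.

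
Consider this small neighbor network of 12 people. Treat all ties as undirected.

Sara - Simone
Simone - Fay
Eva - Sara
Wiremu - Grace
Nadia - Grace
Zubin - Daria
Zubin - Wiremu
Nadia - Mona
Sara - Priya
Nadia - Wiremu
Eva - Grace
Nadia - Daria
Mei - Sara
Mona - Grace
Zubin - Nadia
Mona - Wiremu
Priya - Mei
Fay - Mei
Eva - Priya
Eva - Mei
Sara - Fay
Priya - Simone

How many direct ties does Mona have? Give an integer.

3

Mona is directly tied to Grace, Nadia, and Wiremu. That is 3 neighbors, so the degree of Mona is 3.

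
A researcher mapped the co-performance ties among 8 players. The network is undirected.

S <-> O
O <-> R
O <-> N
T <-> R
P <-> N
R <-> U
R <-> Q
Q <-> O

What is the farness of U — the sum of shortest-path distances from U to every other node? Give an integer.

17

Distances from U: N:3, O:2, P:4, Q:2, R:1, S:3, T:2.
Sum = 3 + 2 + 4 + 2 + 1 + 3 + 2 = 17.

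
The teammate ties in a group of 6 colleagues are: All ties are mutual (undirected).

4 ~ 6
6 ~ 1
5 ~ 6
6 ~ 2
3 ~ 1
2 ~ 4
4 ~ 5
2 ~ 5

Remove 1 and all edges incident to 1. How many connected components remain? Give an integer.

2

Without 1, the remaining ties split the others into: {2, 4, 5, 6}; {3}.
That's 2 separate components.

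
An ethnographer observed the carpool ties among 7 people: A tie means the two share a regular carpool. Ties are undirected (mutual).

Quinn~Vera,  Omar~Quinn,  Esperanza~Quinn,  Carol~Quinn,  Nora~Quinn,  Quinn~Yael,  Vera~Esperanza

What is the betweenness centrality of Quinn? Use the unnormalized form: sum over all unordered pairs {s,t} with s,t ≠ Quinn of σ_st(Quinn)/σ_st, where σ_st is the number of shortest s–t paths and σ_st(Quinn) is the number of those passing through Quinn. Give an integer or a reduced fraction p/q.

Pairs whose geodesics pass through Quinn — Vera–Nora: 1; Vera–Carol: 1; Vera–Yael: 1; Vera–Omar: 1; Esperanza–Nora: 1; Esperanza–Carol: 1; Esperanza–Yael: 1; Esperanza–Omar: 1; Nora–Carol: 1; Nora–Yael: 1; Nora–Omar: 1; Carol–Yael: 1; Carol–Omar: 1; Yael–Omar: 1.
All other pairs contribute 0.
Summing the contributions gives betweenness(Quinn) = 14.

14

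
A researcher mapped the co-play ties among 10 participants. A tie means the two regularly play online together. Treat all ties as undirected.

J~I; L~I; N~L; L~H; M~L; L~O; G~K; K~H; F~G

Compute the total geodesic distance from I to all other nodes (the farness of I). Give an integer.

Distances from I: F:5, G:4, H:2, J:1, K:3, L:1, M:2, N:2, O:2.
Sum = 5 + 4 + 2 + 1 + 3 + 1 + 2 + 2 + 2 = 22.

22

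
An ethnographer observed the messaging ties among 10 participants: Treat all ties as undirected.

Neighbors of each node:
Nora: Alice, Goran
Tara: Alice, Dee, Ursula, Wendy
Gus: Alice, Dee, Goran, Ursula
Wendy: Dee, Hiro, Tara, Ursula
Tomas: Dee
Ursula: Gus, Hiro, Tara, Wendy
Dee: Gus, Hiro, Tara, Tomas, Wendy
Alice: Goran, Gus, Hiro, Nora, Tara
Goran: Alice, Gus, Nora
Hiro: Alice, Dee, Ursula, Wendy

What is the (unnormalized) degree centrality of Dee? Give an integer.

Dee is directly tied to Gus, Hiro, Tara, Tomas, and Wendy. That is 5 neighbors, so the degree of Dee is 5.

5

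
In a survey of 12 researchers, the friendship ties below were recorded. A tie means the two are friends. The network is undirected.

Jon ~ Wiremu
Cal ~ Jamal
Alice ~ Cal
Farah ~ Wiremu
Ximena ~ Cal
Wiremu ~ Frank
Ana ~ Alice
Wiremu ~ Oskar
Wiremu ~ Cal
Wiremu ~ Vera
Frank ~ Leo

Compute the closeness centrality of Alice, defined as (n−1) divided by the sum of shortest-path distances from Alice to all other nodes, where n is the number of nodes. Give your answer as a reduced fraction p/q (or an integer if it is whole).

Distances from Alice: Ana:1, Cal:1, Farah:3, Frank:3, Jamal:2, Jon:3, Leo:4, Oskar:3, Vera:3, Wiremu:2, Ximena:2. Sum = 27.
n = 12, so closeness = 11/27.

11/27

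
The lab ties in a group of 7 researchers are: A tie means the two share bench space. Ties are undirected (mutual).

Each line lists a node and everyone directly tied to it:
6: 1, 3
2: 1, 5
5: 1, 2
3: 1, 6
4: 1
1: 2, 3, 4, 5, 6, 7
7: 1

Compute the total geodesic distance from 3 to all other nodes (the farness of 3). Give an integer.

Distances from 3: 1:1, 2:2, 4:2, 5:2, 6:1, 7:2.
Sum = 1 + 2 + 2 + 2 + 1 + 2 = 10.

10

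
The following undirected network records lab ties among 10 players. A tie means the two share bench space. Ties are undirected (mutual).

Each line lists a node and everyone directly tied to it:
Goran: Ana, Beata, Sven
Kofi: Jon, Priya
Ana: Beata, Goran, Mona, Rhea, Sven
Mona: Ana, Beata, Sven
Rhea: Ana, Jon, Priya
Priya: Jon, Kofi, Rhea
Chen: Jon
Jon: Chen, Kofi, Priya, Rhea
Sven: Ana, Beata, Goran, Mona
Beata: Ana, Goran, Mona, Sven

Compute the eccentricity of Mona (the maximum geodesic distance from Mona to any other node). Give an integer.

Distances from Mona: Ana:1, Beata:1, Chen:4, Goran:2, Jon:3, Kofi:4, Priya:3, Rhea:2, Sven:1.
The largest is 4 (to Kofi and Chen), so the eccentricity of Mona is 4.

4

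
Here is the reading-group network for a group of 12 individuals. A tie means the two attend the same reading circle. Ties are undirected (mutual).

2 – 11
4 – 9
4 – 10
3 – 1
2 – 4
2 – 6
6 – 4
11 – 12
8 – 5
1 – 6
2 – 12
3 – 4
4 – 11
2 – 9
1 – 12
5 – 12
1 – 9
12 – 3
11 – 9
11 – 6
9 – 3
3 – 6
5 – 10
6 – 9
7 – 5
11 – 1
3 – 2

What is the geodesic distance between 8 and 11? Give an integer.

3

One shortest route is 8 – 5 – 12 – 11, which uses 3 edges, and at distance 2 from 8 we only reach {7, 10, 12}, which does not include 11. So d(8,11) = 3.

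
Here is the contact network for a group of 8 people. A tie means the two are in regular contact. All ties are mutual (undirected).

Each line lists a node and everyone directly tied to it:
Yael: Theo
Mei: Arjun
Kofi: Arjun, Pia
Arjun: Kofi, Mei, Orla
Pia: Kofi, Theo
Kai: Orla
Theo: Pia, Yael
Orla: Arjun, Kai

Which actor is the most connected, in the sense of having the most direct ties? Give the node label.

Degrees — Arjun:3, Kai:1, Kofi:2, Mei:1, Orla:2, Pia:2, Theo:2, Yael:1.
The maximum is 3, attained only by Arjun.

Arjun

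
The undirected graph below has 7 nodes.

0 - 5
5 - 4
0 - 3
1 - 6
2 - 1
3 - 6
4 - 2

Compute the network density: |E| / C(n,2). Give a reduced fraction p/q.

There are 7 edges and 7 nodes, so the maximum possible is C(7,2) = 21.
Density = 7/21 = 1/3.

1/3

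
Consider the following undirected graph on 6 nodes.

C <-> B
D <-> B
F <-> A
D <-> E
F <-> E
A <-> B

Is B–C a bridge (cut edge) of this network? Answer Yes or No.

Yes

Without the B–C edge there is no alternate route between B and C, so the network disconnects. It is a bridge.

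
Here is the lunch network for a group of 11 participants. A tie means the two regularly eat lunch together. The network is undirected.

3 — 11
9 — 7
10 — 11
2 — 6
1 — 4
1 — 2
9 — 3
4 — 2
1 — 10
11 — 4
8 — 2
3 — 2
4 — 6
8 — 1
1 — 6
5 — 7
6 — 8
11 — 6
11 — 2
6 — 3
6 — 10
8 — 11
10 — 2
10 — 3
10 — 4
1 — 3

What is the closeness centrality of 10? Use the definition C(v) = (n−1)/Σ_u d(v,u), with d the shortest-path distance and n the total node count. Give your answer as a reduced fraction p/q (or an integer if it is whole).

Distances from 10: 1:1, 2:1, 3:1, 4:1, 5:4, 6:1, 7:3, 8:2, 9:2, 11:1. Sum = 17.
n = 11, so closeness = 10/17.

10/17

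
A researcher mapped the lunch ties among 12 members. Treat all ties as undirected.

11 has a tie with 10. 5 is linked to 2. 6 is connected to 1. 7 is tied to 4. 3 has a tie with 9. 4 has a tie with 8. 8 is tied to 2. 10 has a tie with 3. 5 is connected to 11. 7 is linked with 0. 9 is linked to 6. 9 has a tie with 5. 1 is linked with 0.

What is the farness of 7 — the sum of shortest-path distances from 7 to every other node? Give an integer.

Distances from 7: 0:1, 1:2, 2:3, 3:5, 4:1, 5:4, 6:3, 8:2, 9:4, 10:6, 11:5.
Sum = 1 + 2 + 3 + 5 + 1 + 4 + 3 + 2 + 4 + 6 + 5 = 36.

36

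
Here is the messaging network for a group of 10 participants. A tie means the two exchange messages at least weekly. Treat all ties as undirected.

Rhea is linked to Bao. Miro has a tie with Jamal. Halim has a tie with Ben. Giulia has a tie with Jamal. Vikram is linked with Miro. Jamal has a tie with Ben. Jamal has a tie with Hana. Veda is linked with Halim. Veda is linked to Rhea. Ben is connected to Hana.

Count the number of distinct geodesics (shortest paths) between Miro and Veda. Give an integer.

1

The shortest distance is 4, and the only length-4 path is Miro–Jamal–Ben–Halim–Veda. So there is exactly 1 shortest path.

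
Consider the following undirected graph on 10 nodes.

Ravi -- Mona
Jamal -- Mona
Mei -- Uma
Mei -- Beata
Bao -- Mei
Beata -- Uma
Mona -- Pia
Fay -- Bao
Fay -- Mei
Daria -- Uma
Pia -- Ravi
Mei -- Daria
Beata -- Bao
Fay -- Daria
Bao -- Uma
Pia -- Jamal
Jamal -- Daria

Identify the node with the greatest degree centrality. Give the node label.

Mei

Degrees — Bao:4, Beata:3, Daria:4, Fay:3, Jamal:3, Mei:5, Mona:3, Pia:3, Ravi:2, Uma:4.
The maximum is 5, attained only by Mei.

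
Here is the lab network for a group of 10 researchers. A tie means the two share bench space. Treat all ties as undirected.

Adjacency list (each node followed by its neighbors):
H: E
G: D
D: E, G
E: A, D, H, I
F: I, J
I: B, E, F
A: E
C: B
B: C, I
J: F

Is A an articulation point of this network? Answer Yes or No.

Even without A, every remaining node can still reach every other (the residual graph is connected), so A is not a cut vertex.

No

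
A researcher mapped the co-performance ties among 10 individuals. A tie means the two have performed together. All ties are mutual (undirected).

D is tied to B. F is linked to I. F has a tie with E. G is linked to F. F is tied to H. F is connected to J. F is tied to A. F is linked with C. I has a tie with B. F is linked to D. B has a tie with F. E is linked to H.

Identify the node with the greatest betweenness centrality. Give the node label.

F

Unnormalized betweenness of each node: A:0, B:1/2, C:0, D:0, E:0, F:65/2, G:0, H:0, I:0, J:0.
F has the largest value, 65/2, making it the main broker — the node through which the most shortest paths run.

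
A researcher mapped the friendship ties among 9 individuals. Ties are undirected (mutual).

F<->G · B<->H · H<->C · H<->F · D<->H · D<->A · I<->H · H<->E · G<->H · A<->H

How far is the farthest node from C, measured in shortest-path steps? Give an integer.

Distances from C: A:2, B:2, D:2, E:2, F:2, G:2, H:1, I:2.
The largest is 2 (to F, A, B, I, E, G, and D), so the eccentricity of C is 2.

2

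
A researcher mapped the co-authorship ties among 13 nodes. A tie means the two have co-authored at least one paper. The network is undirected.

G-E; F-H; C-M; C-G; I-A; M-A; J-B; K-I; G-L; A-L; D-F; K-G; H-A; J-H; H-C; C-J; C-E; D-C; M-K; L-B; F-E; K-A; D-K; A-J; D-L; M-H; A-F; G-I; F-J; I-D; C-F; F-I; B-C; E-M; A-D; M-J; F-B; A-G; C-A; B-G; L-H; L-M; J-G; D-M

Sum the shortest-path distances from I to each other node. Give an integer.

19

Distances from I: A:1, B:2, C:2, D:1, E:2, F:1, G:1, H:2, J:2, K:1, L:2, M:2.
Sum = 1 + 2 + 2 + 1 + 2 + 1 + 1 + 2 + 2 + 1 + 2 + 2 = 19.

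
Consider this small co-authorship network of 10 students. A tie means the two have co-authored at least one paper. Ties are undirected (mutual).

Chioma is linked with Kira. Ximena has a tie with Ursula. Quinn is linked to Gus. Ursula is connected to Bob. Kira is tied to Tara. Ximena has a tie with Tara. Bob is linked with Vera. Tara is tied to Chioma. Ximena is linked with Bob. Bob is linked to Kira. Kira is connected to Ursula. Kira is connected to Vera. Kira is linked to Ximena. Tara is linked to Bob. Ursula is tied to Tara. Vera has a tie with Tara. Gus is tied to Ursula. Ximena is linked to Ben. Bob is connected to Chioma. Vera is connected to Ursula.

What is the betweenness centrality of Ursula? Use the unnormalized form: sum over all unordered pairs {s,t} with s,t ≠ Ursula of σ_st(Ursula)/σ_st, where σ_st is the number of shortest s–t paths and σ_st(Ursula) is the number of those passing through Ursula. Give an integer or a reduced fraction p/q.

29/2

Pairs whose geodesics pass through Ursula — Bob–Quinn: 1; Bob–Gus: 1; Tara–Quinn: 1; Tara–Gus: 1; Vera–Ximena: 1/4; Vera–Quinn: 1; Vera–Gus: 1; Vera–Ben: 1/4; Ximena–Quinn: 1; Ximena–Gus: 1; Kira–Quinn: 1; Kira–Gus: 1; Chioma–Quinn: 3/3; Chioma–Gus: 3/3 … (+2 more pairs).
All other pairs contribute 0.
Summing the contributions gives betweenness(Ursula) = 29/2.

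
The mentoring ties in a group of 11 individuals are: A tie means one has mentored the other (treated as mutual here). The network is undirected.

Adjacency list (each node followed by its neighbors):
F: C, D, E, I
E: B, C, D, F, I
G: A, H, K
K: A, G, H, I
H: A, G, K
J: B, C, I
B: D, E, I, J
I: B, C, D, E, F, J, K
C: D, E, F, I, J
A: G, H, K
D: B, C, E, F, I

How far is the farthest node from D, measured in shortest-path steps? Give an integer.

Distances from D: A:3, B:1, C:1, E:1, F:1, G:3, H:3, I:1, J:2, K:2.
The largest is 3 (to A, G, and H), so the eccentricity of D is 3.

3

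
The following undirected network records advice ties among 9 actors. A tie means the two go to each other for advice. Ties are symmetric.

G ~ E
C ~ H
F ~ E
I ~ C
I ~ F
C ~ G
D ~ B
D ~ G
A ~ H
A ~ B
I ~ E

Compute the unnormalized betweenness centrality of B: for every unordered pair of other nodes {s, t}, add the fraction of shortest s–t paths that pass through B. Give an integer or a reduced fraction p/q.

Pairs whose geodesics pass through B — H–D: 1/2; A–D: 1; A–G: 1/2; A–E: 1/3.
All other pairs contribute 0.
Summing the contributions gives betweenness(B) = 7/3.

7/3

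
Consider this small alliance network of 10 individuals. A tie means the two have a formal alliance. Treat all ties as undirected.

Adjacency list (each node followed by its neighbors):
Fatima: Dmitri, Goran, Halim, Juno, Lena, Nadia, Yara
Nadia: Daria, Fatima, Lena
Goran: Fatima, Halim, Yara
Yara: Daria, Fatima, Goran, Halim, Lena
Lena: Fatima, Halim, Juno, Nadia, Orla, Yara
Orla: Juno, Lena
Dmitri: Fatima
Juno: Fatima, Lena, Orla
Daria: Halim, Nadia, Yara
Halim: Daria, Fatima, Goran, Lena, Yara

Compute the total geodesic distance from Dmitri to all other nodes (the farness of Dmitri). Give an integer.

Distances from Dmitri: Daria:3, Fatima:1, Goran:2, Halim:2, Juno:2, Lena:2, Nadia:2, Orla:3, Yara:2.
Sum = 3 + 1 + 2 + 2 + 2 + 2 + 2 + 3 + 2 = 19.

19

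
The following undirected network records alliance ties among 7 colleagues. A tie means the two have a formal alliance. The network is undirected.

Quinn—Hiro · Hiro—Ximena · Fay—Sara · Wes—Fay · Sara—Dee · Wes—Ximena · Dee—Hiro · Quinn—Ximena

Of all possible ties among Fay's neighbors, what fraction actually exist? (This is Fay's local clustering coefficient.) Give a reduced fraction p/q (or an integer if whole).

Fay's neighbors: Sara and Wes (k = 2).
Possible neighbor pairs: C(2,2) = 1. Edges among them: none → e = 0.
Clustering(Fay) = 0/1.

0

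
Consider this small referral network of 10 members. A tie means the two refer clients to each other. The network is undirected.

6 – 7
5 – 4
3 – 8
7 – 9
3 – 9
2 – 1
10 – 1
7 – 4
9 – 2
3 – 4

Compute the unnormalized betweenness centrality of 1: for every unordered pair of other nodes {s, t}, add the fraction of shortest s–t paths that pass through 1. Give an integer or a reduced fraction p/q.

8

Pairs whose geodesics pass through 1 — 4–10: 2/2; 3–10: 1; 8–10: 1; 9–10: 1; 2–10: 1; 7–10: 1; 5–10: 2/2; 6–10: 1.
All other pairs contribute 0.
Summing the contributions gives betweenness(1) = 8.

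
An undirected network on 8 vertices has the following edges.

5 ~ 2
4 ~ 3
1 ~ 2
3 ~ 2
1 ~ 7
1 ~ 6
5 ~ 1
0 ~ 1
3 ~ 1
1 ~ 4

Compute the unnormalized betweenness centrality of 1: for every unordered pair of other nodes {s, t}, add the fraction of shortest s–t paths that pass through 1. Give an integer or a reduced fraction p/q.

Pairs whose geodesics pass through 1 — 0–4: 1; 0–5: 1; 0–2: 1; 0–3: 1; 0–6: 1; 0–7: 1; 4–5: 1; 4–2: 1/2; 4–6: 1; 4–7: 1; 5–3: 1/2; 5–6: 1; 5–7: 1; 2–6: 1 … (+4 more pairs).
All other pairs contribute 0.
Summing the contributions gives betweenness(1) = 17.

17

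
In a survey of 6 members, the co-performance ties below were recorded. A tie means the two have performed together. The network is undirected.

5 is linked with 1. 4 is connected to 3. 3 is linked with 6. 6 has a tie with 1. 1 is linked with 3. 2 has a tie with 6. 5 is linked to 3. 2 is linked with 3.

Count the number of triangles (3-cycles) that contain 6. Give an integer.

2

6's neighbors: 1, 2, and 3.
Neighbor pairs that are themselves tied: 6–1–3; 6–2–3. Each forms one triangle with 6, for 2 in total.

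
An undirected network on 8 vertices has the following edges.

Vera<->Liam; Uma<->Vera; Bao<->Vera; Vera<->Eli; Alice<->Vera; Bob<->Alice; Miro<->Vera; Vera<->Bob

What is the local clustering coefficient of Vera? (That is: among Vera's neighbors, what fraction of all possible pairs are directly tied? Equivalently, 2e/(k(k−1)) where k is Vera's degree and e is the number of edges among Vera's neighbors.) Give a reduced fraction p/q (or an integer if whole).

Vera's neighbors: Alice, Bao, Bob, Eli, Liam, Miro, and Uma (k = 7).
Possible neighbor pairs: C(7,2) = 21. Edges among them: Alice–Bob → e = 1.
Clustering(Vera) = 1/21.

1/21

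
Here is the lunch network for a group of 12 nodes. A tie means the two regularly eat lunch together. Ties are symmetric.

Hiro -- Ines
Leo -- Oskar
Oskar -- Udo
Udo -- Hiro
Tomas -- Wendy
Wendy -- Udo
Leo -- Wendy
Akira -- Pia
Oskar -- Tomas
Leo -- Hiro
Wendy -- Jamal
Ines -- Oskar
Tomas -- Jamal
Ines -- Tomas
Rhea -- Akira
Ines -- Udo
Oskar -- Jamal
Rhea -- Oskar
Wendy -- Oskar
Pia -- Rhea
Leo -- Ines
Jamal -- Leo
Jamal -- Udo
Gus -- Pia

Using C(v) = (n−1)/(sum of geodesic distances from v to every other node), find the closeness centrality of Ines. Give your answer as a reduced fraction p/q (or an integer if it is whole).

Distances from Ines: Akira:3, Gus:4, Hiro:1, Jamal:2, Leo:1, Oskar:1, Pia:3, Rhea:2, Tomas:1, Udo:1, Wendy:2. Sum = 21.
n = 12, so closeness = 11/21.

11/21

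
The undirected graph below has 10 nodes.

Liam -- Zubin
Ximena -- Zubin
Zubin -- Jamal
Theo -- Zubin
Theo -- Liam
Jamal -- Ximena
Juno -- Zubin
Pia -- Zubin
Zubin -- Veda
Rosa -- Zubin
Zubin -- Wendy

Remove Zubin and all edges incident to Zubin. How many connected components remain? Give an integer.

7

Without Zubin, the remaining ties split the others into: {Juno}; {Veda}; {Liam, Theo}; {Pia}; {Jamal, Ximena}; {Rosa}; {Wendy}.
That's 7 separate components.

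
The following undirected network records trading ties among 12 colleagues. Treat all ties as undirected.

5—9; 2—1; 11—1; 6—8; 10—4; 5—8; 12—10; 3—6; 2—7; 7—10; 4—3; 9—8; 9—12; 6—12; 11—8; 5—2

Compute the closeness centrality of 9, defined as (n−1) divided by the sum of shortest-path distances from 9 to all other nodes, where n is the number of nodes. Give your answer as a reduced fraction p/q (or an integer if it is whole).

11/23

Distances from 9: 1:3, 2:2, 3:3, 4:3, 5:1, 6:2, 7:3, 8:1, 10:2, 11:2, 12:1. Sum = 23.
n = 12, so closeness = 11/23.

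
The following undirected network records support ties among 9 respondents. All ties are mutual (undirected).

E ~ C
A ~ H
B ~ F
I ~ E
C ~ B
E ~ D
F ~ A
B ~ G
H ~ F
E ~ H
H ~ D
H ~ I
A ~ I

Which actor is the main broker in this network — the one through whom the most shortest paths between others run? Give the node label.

Unnormalized betweenness of each node: A:7/6, B:25/3, C:11/3, D:0, E:35/6, F:20/3, G:0, H:13/2, I:5/6.
B has the largest value, 25/3, making it the main broker — the node through which the most shortest paths run.

B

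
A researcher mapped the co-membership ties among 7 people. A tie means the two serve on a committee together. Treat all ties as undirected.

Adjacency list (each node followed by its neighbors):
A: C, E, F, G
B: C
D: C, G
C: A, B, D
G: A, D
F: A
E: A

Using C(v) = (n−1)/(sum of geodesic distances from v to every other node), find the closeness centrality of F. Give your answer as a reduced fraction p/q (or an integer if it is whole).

6/13

Distances from F: A:1, B:3, C:2, D:3, E:2, G:2. Sum = 13.
n = 7, so closeness = 6/13.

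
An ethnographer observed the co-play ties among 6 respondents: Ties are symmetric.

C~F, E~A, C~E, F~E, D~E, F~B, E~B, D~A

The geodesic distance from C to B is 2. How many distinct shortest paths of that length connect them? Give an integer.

The shortest distance is 2. The length-2 paths are: C–E–B; C–F–B.
That gives 2 distinct shortest paths.

2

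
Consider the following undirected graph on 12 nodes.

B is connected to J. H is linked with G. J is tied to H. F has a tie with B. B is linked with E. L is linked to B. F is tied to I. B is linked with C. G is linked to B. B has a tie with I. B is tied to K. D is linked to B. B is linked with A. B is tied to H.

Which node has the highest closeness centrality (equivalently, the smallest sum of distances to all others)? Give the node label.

Farness (sum of distances to all others) for each node — A:21, B:11, C:21, D:21, E:21, F:20, G:20, H:19, I:20, J:20, K:21, L:21.
The smallest farness is 11, for B, so B has the highest closeness.

B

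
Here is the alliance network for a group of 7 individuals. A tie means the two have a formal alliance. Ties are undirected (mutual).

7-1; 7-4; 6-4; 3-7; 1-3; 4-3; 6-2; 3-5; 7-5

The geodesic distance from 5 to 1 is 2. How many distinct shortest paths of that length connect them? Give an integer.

The shortest distance is 2. The length-2 paths are: 5–7–1; 5–3–1.
That gives 2 distinct shortest paths.

2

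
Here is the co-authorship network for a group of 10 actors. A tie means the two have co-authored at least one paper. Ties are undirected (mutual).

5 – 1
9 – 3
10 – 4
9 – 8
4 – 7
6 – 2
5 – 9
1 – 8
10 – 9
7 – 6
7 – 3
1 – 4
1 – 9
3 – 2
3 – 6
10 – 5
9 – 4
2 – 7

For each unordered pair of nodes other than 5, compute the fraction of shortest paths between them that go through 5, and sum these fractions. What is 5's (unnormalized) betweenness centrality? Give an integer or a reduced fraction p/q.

1/3

Pairs whose geodesics pass through 5 — 1–10: 1/3.
All other pairs contribute 0.
Summing the contributions gives betweenness(5) = 1/3.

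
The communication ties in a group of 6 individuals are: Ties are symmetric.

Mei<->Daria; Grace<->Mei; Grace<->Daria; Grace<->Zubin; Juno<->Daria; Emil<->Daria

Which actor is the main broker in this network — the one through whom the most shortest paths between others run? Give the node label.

Daria

Unnormalized betweenness of each node: Daria:7, Emil:0, Grace:4, Juno:0, Mei:0, Zubin:0.
Daria has the largest value, 7, making it the main broker — the node through which the most shortest paths run.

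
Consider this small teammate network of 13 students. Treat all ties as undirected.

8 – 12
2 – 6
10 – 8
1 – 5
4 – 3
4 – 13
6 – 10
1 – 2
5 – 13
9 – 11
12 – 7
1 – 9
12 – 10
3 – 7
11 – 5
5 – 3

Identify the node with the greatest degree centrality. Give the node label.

5

Degrees — 1:3, 2:2, 3:3, 4:2, 5:4, 6:2, 7:2, 8:2, 9:2, 10:3, 11:2, 12:3, 13:2.
The maximum is 4, attained only by 5.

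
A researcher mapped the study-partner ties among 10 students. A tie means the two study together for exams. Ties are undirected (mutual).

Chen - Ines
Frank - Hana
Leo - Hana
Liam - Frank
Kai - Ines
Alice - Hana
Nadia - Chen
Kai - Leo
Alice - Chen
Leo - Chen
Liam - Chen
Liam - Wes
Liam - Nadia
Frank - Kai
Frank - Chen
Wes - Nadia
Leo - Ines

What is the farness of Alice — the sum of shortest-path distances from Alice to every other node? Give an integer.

Distances from Alice: Chen:1, Frank:2, Hana:1, Ines:2, Kai:3, Leo:2, Liam:2, Nadia:2, Wes:3.
Sum = 1 + 2 + 1 + 2 + 3 + 2 + 2 + 2 + 3 = 18.

18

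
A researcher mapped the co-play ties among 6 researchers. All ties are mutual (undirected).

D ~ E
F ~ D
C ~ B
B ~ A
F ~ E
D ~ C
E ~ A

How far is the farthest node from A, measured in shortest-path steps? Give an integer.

2

Distances from A: B:1, C:2, D:2, E:1, F:2.
The largest is 2 (to D, F, and C), so the eccentricity of A is 2.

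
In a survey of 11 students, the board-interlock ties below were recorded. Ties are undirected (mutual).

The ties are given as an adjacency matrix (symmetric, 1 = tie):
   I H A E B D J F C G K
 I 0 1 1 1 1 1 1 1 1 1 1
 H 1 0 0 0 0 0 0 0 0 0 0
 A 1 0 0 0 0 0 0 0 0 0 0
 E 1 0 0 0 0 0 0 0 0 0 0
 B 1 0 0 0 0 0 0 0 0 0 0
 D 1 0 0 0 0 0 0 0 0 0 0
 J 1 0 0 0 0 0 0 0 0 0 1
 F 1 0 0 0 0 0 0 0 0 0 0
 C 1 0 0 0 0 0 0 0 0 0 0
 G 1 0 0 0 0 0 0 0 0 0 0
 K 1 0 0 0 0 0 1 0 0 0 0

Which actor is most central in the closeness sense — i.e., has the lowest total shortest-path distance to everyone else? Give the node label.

I

Farness (sum of distances to all others) for each node — A:19, B:19, C:19, D:19, E:19, F:19, G:19, H:19, I:10, J:18, K:18.
The smallest farness is 10, for I, so I has the highest closeness.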